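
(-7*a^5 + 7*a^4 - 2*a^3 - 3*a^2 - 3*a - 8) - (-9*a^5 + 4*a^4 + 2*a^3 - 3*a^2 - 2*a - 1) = 2*a^5 + 3*a^4 - 4*a^3 - a - 7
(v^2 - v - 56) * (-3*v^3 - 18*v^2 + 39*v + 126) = -3*v^5 - 15*v^4 + 225*v^3 + 1095*v^2 - 2310*v - 7056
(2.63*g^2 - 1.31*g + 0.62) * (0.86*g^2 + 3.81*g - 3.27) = 2.2618*g^4 + 8.8937*g^3 - 13.058*g^2 + 6.6459*g - 2.0274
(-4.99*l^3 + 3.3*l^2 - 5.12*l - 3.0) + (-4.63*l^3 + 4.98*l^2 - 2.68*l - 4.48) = -9.62*l^3 + 8.28*l^2 - 7.8*l - 7.48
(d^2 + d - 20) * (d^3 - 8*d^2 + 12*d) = d^5 - 7*d^4 - 16*d^3 + 172*d^2 - 240*d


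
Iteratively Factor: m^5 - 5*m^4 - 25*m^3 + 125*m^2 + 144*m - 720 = (m - 4)*(m^4 - m^3 - 29*m^2 + 9*m + 180) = (m - 5)*(m - 4)*(m^3 + 4*m^2 - 9*m - 36) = (m - 5)*(m - 4)*(m - 3)*(m^2 + 7*m + 12) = (m - 5)*(m - 4)*(m - 3)*(m + 3)*(m + 4)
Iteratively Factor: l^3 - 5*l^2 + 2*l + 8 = (l - 4)*(l^2 - l - 2) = (l - 4)*(l + 1)*(l - 2)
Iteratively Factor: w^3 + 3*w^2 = (w + 3)*(w^2) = w*(w + 3)*(w)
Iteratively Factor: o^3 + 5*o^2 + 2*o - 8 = (o + 2)*(o^2 + 3*o - 4) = (o - 1)*(o + 2)*(o + 4)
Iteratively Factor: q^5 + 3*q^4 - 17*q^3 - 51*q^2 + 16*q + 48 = (q + 4)*(q^4 - q^3 - 13*q^2 + q + 12) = (q + 3)*(q + 4)*(q^3 - 4*q^2 - q + 4) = (q - 4)*(q + 3)*(q + 4)*(q^2 - 1) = (q - 4)*(q + 1)*(q + 3)*(q + 4)*(q - 1)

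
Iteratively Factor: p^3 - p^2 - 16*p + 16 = (p - 4)*(p^2 + 3*p - 4) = (p - 4)*(p - 1)*(p + 4)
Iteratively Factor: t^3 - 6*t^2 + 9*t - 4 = (t - 1)*(t^2 - 5*t + 4) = (t - 4)*(t - 1)*(t - 1)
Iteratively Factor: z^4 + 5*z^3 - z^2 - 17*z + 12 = (z + 4)*(z^3 + z^2 - 5*z + 3) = (z - 1)*(z + 4)*(z^2 + 2*z - 3) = (z - 1)^2*(z + 4)*(z + 3)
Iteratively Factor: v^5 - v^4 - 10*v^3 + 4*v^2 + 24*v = (v + 2)*(v^4 - 3*v^3 - 4*v^2 + 12*v) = (v - 2)*(v + 2)*(v^3 - v^2 - 6*v) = v*(v - 2)*(v + 2)*(v^2 - v - 6) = v*(v - 2)*(v + 2)^2*(v - 3)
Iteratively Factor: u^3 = (u)*(u^2) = u^2*(u)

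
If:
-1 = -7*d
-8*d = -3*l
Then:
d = 1/7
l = 8/21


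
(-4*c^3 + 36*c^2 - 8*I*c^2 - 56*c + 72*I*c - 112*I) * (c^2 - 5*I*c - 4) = -4*c^5 + 36*c^4 + 12*I*c^4 - 80*c^3 - 108*I*c^3 + 216*c^2 + 200*I*c^2 - 336*c - 288*I*c + 448*I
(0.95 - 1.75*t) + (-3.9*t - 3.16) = -5.65*t - 2.21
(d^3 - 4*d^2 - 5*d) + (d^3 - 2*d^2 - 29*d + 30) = 2*d^3 - 6*d^2 - 34*d + 30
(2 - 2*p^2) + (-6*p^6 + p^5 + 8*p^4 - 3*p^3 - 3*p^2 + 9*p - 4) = -6*p^6 + p^5 + 8*p^4 - 3*p^3 - 5*p^2 + 9*p - 2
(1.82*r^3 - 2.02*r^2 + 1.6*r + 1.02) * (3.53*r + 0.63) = 6.4246*r^4 - 5.984*r^3 + 4.3754*r^2 + 4.6086*r + 0.6426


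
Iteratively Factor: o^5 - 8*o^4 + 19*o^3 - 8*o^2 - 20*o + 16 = (o - 2)*(o^4 - 6*o^3 + 7*o^2 + 6*o - 8) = (o - 4)*(o - 2)*(o^3 - 2*o^2 - o + 2) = (o - 4)*(o - 2)*(o + 1)*(o^2 - 3*o + 2) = (o - 4)*(o - 2)^2*(o + 1)*(o - 1)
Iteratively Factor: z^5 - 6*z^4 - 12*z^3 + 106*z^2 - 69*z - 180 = (z - 3)*(z^4 - 3*z^3 - 21*z^2 + 43*z + 60) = (z - 3)*(z + 4)*(z^3 - 7*z^2 + 7*z + 15) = (z - 3)^2*(z + 4)*(z^2 - 4*z - 5) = (z - 3)^2*(z + 1)*(z + 4)*(z - 5)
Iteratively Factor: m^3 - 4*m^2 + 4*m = (m)*(m^2 - 4*m + 4) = m*(m - 2)*(m - 2)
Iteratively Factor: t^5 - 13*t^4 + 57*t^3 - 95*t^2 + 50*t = (t - 5)*(t^4 - 8*t^3 + 17*t^2 - 10*t) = (t - 5)^2*(t^3 - 3*t^2 + 2*t) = (t - 5)^2*(t - 1)*(t^2 - 2*t) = (t - 5)^2*(t - 2)*(t - 1)*(t)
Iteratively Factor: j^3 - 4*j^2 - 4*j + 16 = (j - 2)*(j^2 - 2*j - 8) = (j - 2)*(j + 2)*(j - 4)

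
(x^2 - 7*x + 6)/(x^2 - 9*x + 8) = (x - 6)/(x - 8)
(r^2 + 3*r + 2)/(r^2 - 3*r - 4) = (r + 2)/(r - 4)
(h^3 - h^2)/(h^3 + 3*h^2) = (h - 1)/(h + 3)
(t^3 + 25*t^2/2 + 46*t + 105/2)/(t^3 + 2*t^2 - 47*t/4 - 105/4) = 2*(t + 7)/(2*t - 7)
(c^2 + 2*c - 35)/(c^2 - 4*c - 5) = (c + 7)/(c + 1)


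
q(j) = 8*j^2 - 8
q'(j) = 16*j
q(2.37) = 36.94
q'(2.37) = 37.92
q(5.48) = 232.24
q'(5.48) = 87.68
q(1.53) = 10.73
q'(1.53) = 24.48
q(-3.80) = 107.52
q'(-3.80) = -60.80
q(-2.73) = 51.62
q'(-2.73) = -43.68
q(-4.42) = 148.29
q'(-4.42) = -70.72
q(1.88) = 20.28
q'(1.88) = 30.08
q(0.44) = -6.45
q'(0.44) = 7.04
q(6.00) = 280.00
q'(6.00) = 96.00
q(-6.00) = 280.00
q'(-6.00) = -96.00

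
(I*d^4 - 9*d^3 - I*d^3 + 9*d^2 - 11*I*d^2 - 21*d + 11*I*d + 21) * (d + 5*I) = I*d^5 - 14*d^4 - I*d^4 + 14*d^3 - 56*I*d^3 + 34*d^2 + 56*I*d^2 - 34*d - 105*I*d + 105*I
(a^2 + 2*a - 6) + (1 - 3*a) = a^2 - a - 5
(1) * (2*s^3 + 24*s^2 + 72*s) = 2*s^3 + 24*s^2 + 72*s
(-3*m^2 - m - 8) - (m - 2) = -3*m^2 - 2*m - 6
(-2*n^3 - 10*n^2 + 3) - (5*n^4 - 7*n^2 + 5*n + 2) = -5*n^4 - 2*n^3 - 3*n^2 - 5*n + 1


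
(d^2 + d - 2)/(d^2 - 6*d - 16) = (d - 1)/(d - 8)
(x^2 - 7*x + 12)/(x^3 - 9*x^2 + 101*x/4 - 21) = 4*(x - 3)/(4*x^2 - 20*x + 21)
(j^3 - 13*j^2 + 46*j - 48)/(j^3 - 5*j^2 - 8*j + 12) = (j^3 - 13*j^2 + 46*j - 48)/(j^3 - 5*j^2 - 8*j + 12)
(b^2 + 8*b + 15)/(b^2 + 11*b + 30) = (b + 3)/(b + 6)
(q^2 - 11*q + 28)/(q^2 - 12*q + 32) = (q - 7)/(q - 8)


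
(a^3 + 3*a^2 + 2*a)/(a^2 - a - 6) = a*(a + 1)/(a - 3)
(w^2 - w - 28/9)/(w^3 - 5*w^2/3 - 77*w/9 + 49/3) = (3*w + 4)/(3*w^2 + 2*w - 21)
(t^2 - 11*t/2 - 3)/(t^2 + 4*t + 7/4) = 2*(t - 6)/(2*t + 7)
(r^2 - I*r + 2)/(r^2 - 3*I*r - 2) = (r + I)/(r - I)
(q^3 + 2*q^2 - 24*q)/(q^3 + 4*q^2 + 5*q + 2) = q*(q^2 + 2*q - 24)/(q^3 + 4*q^2 + 5*q + 2)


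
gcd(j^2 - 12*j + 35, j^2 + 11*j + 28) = 1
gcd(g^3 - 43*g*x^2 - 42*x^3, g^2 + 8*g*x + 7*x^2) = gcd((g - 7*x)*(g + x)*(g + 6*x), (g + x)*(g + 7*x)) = g + x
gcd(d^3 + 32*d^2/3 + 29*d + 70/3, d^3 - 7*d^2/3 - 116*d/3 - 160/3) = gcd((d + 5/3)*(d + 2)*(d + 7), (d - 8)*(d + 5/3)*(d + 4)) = d + 5/3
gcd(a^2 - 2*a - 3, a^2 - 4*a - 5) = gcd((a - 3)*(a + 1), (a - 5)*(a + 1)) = a + 1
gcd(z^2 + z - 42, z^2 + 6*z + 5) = 1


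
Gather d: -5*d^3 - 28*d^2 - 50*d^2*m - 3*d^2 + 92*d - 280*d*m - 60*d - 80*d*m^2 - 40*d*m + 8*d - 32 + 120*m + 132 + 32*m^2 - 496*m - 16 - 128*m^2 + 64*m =-5*d^3 + d^2*(-50*m - 31) + d*(-80*m^2 - 320*m + 40) - 96*m^2 - 312*m + 84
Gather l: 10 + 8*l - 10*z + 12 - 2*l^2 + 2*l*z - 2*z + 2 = -2*l^2 + l*(2*z + 8) - 12*z + 24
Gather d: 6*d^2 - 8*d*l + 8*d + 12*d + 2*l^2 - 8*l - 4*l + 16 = 6*d^2 + d*(20 - 8*l) + 2*l^2 - 12*l + 16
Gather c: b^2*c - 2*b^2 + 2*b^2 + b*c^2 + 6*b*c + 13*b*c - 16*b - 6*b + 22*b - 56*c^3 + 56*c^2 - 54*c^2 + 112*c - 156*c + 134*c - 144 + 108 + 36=-56*c^3 + c^2*(b + 2) + c*(b^2 + 19*b + 90)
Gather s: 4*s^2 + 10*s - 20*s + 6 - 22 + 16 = 4*s^2 - 10*s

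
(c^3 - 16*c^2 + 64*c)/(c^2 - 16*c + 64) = c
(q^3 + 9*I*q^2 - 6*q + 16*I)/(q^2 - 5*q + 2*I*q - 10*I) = (q^2 + 7*I*q + 8)/(q - 5)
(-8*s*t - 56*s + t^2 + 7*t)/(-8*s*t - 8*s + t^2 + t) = (t + 7)/(t + 1)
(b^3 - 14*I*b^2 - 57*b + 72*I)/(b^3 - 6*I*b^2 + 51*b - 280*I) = (b^2 - 6*I*b - 9)/(b^2 + 2*I*b + 35)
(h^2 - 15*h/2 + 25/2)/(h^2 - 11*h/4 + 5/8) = 4*(h - 5)/(4*h - 1)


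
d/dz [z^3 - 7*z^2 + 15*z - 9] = 3*z^2 - 14*z + 15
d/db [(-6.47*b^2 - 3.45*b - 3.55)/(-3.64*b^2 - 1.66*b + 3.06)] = (-1.8178*b^2 - 65.4404*b - 16.45)/(13.2496*b^4 + 12.0848*b^3 - 19.5212*b^2 - 10.1592*b + 9.3636)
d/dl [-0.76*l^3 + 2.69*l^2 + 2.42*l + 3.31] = -2.28*l^2 + 5.38*l + 2.42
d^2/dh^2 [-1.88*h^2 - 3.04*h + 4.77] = -3.76000000000000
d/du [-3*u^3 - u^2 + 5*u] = -9*u^2 - 2*u + 5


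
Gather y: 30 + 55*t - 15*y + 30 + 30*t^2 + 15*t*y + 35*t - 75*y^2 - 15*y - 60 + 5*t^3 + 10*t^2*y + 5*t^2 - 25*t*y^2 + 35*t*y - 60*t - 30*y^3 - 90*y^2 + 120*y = 5*t^3 + 35*t^2 + 30*t - 30*y^3 + y^2*(-25*t - 165) + y*(10*t^2 + 50*t + 90)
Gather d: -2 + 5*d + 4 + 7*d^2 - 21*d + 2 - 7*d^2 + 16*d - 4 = 0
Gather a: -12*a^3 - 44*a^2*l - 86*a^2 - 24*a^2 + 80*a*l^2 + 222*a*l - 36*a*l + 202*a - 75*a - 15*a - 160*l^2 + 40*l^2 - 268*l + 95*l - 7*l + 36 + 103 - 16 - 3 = -12*a^3 + a^2*(-44*l - 110) + a*(80*l^2 + 186*l + 112) - 120*l^2 - 180*l + 120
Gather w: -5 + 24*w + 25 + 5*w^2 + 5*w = 5*w^2 + 29*w + 20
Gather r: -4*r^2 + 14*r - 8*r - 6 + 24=-4*r^2 + 6*r + 18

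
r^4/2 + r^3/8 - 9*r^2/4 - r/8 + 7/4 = (r/2 + 1)*(r - 7/4)*(r - 1)*(r + 1)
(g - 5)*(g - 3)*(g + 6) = g^3 - 2*g^2 - 33*g + 90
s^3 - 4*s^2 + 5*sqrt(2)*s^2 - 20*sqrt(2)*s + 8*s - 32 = (s - 4)*(s + sqrt(2))*(s + 4*sqrt(2))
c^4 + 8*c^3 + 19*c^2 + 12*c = c*(c + 1)*(c + 3)*(c + 4)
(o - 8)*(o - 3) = o^2 - 11*o + 24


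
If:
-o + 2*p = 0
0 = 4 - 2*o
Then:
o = 2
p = 1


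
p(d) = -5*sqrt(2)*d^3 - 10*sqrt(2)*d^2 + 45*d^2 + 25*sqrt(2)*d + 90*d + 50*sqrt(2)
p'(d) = -15*sqrt(2)*d^2 - 20*sqrt(2)*d + 90*d + 25*sqrt(2) + 90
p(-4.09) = 557.99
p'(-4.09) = -481.92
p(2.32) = 439.33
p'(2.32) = 154.36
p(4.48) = 615.83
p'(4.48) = -23.92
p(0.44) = 131.24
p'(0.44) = 148.40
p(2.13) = 409.38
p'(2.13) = 160.57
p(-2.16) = 15.17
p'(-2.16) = -106.92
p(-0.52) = 14.86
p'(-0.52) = 87.53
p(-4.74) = 922.87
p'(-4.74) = -643.79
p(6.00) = 406.38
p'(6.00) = -268.03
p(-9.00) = 6596.81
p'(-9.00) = -2148.36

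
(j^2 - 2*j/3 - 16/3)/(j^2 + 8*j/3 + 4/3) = (3*j - 8)/(3*j + 2)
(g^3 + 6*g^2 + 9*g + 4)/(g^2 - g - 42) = (g^3 + 6*g^2 + 9*g + 4)/(g^2 - g - 42)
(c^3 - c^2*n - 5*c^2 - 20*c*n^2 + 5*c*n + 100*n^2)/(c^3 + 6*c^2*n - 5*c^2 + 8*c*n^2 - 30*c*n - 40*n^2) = (c - 5*n)/(c + 2*n)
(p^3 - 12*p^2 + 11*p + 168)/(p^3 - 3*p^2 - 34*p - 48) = (p - 7)/(p + 2)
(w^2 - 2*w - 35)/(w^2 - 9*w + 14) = (w + 5)/(w - 2)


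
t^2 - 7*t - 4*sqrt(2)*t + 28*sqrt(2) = (t - 7)*(t - 4*sqrt(2))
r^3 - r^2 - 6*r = r*(r - 3)*(r + 2)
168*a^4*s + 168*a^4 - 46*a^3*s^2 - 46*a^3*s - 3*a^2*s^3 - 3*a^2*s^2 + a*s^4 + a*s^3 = (-6*a + s)*(-4*a + s)*(7*a + s)*(a*s + a)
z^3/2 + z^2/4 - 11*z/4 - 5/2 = (z/2 + 1)*(z - 5/2)*(z + 1)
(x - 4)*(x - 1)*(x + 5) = x^3 - 21*x + 20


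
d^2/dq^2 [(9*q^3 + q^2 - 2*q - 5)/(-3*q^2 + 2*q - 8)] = 6*(64*q^3 + 213*q^2 - 654*q - 44)/(27*q^6 - 54*q^5 + 252*q^4 - 296*q^3 + 672*q^2 - 384*q + 512)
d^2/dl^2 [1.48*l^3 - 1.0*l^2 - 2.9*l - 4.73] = 8.88*l - 2.0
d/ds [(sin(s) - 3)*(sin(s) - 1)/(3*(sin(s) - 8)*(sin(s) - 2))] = 2*(-3*sin(s)^2 + 13*sin(s) - 17)*cos(s)/(3*(sin(s) - 8)^2*(sin(s) - 2)^2)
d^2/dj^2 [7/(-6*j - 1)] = -504/(6*j + 1)^3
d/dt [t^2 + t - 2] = 2*t + 1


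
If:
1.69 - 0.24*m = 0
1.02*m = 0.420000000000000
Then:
No Solution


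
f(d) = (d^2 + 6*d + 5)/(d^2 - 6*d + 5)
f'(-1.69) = 0.08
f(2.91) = -7.75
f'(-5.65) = -0.06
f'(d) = (6 - 2*d)*(d^2 + 6*d + 5)/(d^2 - 6*d + 5)^2 + (2*d + 6)/(d^2 - 6*d + 5)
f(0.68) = 6.90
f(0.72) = 8.21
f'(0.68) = 28.49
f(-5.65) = 0.04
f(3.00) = -8.00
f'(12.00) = -0.28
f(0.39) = 2.66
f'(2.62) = -1.50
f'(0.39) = 7.36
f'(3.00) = -3.00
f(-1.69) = -0.13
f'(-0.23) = 1.43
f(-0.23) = 0.57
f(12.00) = 2.87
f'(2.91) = -2.61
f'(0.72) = 37.45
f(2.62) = -7.15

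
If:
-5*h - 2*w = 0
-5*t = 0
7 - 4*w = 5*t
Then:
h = -7/10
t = 0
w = 7/4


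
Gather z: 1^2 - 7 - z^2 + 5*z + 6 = -z^2 + 5*z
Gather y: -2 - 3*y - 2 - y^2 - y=-y^2 - 4*y - 4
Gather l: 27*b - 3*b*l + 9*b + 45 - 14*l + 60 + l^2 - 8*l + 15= 36*b + l^2 + l*(-3*b - 22) + 120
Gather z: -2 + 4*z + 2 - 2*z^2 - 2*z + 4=-2*z^2 + 2*z + 4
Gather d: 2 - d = 2 - d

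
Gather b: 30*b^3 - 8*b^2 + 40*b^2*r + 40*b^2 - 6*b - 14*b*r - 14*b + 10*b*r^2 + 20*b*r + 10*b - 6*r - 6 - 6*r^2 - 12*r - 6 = 30*b^3 + b^2*(40*r + 32) + b*(10*r^2 + 6*r - 10) - 6*r^2 - 18*r - 12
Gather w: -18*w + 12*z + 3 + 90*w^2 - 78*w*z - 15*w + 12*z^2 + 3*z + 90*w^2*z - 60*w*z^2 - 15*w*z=w^2*(90*z + 90) + w*(-60*z^2 - 93*z - 33) + 12*z^2 + 15*z + 3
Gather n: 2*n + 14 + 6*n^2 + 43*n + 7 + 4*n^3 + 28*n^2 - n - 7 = 4*n^3 + 34*n^2 + 44*n + 14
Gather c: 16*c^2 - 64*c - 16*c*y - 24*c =16*c^2 + c*(-16*y - 88)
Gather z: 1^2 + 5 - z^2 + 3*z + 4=-z^2 + 3*z + 10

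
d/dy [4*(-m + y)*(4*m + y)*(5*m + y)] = 44*m^2 + 64*m*y + 12*y^2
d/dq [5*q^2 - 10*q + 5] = 10*q - 10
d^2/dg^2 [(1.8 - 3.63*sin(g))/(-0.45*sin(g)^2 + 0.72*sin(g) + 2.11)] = (-0.735075*sin(g)^5 + 0.281880000000001*sin(g)^4 - 20.95956*sin(g)^3 + 11.097216*sin(g)^2 + 5.283627*sin(g) - 16.313832)/(0.091125*sin(g)^6 - 0.4374*sin(g)^5 - 0.581985*sin(g)^4 + 3.728592*sin(g)^3 + 2.728863*sin(g)^2 - 9.616536*sin(g) - 9.393931)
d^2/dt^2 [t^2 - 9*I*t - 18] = 2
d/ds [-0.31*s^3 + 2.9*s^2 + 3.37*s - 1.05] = -0.93*s^2 + 5.8*s + 3.37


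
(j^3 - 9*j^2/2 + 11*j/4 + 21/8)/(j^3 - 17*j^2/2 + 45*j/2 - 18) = (j^2 - 3*j - 7/4)/(j^2 - 7*j + 12)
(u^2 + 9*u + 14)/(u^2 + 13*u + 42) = (u + 2)/(u + 6)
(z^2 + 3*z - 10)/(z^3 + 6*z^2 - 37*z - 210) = (z - 2)/(z^2 + z - 42)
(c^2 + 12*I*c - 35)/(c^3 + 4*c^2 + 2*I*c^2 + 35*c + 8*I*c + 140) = (c + 5*I)/(c^2 + c*(4 - 5*I) - 20*I)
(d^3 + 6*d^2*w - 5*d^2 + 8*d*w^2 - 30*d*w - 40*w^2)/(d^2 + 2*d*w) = d + 4*w - 5 - 20*w/d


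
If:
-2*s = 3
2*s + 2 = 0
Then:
No Solution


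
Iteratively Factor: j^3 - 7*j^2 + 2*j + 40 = (j + 2)*(j^2 - 9*j + 20) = (j - 4)*(j + 2)*(j - 5)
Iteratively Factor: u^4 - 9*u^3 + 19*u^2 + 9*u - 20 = (u - 4)*(u^3 - 5*u^2 - u + 5) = (u - 4)*(u - 1)*(u^2 - 4*u - 5) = (u - 5)*(u - 4)*(u - 1)*(u + 1)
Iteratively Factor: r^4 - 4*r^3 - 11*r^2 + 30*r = (r + 3)*(r^3 - 7*r^2 + 10*r) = (r - 2)*(r + 3)*(r^2 - 5*r) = (r - 5)*(r - 2)*(r + 3)*(r)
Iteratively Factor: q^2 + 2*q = (q + 2)*(q)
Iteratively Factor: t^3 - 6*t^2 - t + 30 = (t + 2)*(t^2 - 8*t + 15) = (t - 5)*(t + 2)*(t - 3)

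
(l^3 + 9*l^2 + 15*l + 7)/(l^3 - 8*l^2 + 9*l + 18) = (l^2 + 8*l + 7)/(l^2 - 9*l + 18)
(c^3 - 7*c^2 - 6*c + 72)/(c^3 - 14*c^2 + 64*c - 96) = (c + 3)/(c - 4)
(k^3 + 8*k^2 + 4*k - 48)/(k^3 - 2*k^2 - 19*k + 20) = (k^2 + 4*k - 12)/(k^2 - 6*k + 5)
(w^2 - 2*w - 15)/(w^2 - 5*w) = (w + 3)/w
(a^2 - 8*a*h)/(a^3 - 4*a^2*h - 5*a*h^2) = (-a + 8*h)/(-a^2 + 4*a*h + 5*h^2)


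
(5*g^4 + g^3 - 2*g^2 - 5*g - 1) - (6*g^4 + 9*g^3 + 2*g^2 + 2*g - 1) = -g^4 - 8*g^3 - 4*g^2 - 7*g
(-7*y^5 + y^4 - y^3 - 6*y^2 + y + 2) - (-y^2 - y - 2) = -7*y^5 + y^4 - y^3 - 5*y^2 + 2*y + 4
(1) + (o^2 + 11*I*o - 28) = o^2 + 11*I*o - 27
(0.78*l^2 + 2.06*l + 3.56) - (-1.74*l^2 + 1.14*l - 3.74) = 2.52*l^2 + 0.92*l + 7.3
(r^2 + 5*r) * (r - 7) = r^3 - 2*r^2 - 35*r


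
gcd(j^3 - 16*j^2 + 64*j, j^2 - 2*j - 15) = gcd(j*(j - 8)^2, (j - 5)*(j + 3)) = 1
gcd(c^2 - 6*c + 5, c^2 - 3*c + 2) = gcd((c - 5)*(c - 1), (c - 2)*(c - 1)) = c - 1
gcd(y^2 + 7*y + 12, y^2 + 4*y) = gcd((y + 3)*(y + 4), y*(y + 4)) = y + 4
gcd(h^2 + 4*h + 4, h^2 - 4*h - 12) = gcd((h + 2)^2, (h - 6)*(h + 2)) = h + 2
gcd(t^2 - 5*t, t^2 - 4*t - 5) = t - 5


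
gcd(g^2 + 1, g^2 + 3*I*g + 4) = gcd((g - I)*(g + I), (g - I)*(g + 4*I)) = g - I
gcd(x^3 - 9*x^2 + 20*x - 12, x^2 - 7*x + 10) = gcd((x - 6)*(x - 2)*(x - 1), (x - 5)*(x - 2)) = x - 2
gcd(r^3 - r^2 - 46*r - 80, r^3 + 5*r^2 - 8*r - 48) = 1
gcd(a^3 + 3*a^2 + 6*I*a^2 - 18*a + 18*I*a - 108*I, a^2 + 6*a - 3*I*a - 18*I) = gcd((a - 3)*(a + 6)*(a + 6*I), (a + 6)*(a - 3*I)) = a + 6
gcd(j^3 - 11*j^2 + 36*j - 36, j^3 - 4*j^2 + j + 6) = j^2 - 5*j + 6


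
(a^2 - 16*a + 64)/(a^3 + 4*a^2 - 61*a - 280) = (a - 8)/(a^2 + 12*a + 35)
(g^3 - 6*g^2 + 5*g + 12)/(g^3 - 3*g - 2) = (g^2 - 7*g + 12)/(g^2 - g - 2)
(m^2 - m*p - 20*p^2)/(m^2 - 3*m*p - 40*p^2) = (-m^2 + m*p + 20*p^2)/(-m^2 + 3*m*p + 40*p^2)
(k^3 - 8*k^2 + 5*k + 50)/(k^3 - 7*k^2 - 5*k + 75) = (k + 2)/(k + 3)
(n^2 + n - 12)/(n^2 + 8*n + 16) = (n - 3)/(n + 4)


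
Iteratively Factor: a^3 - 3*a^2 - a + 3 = (a - 1)*(a^2 - 2*a - 3) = (a - 3)*(a - 1)*(a + 1)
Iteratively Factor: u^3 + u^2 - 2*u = (u)*(u^2 + u - 2) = u*(u + 2)*(u - 1)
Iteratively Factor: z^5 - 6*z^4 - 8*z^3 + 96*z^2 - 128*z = (z - 2)*(z^4 - 4*z^3 - 16*z^2 + 64*z) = z*(z - 2)*(z^3 - 4*z^2 - 16*z + 64) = z*(z - 4)*(z - 2)*(z^2 - 16) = z*(z - 4)*(z - 2)*(z + 4)*(z - 4)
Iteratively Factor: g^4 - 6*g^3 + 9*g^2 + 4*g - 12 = (g - 2)*(g^3 - 4*g^2 + g + 6) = (g - 2)^2*(g^2 - 2*g - 3) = (g - 2)^2*(g + 1)*(g - 3)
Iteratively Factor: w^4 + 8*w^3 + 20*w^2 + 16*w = (w + 2)*(w^3 + 6*w^2 + 8*w) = (w + 2)*(w + 4)*(w^2 + 2*w) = (w + 2)^2*(w + 4)*(w)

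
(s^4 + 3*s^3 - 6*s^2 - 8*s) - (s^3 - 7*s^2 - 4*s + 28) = s^4 + 2*s^3 + s^2 - 4*s - 28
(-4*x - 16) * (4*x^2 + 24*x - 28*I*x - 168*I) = -16*x^3 - 160*x^2 + 112*I*x^2 - 384*x + 1120*I*x + 2688*I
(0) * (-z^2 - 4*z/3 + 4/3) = 0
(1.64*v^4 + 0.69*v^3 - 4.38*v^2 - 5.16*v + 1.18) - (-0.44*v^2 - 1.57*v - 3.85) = 1.64*v^4 + 0.69*v^3 - 3.94*v^2 - 3.59*v + 5.03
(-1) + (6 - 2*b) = 5 - 2*b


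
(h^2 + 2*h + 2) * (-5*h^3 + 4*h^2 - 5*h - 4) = -5*h^5 - 6*h^4 - 7*h^3 - 6*h^2 - 18*h - 8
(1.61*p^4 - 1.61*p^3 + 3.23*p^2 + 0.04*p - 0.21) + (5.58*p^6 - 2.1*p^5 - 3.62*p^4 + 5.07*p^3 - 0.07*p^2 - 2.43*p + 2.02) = 5.58*p^6 - 2.1*p^5 - 2.01*p^4 + 3.46*p^3 + 3.16*p^2 - 2.39*p + 1.81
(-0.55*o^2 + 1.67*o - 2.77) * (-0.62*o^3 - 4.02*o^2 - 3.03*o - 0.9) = 0.341*o^5 + 1.1756*o^4 - 3.3295*o^3 + 6.5703*o^2 + 6.8901*o + 2.493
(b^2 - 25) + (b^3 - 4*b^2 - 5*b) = b^3 - 3*b^2 - 5*b - 25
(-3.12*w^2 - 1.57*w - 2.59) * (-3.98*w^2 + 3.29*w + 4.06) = 12.4176*w^4 - 4.0162*w^3 - 7.5243*w^2 - 14.8953*w - 10.5154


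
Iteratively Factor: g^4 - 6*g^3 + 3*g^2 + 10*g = (g + 1)*(g^3 - 7*g^2 + 10*g) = (g - 2)*(g + 1)*(g^2 - 5*g) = (g - 5)*(g - 2)*(g + 1)*(g)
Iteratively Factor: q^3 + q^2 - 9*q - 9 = (q + 1)*(q^2 - 9) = (q - 3)*(q + 1)*(q + 3)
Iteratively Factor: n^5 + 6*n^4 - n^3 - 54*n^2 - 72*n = (n + 2)*(n^4 + 4*n^3 - 9*n^2 - 36*n) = (n - 3)*(n + 2)*(n^3 + 7*n^2 + 12*n) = n*(n - 3)*(n + 2)*(n^2 + 7*n + 12) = n*(n - 3)*(n + 2)*(n + 3)*(n + 4)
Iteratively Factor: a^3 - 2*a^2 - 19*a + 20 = (a + 4)*(a^2 - 6*a + 5) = (a - 5)*(a + 4)*(a - 1)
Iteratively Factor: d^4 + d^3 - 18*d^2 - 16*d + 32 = (d - 4)*(d^3 + 5*d^2 + 2*d - 8) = (d - 4)*(d + 4)*(d^2 + d - 2) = (d - 4)*(d + 2)*(d + 4)*(d - 1)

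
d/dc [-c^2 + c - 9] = 1 - 2*c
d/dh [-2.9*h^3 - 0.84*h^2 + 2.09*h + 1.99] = -8.7*h^2 - 1.68*h + 2.09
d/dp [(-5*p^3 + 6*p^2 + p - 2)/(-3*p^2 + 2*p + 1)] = 5*(3*p^2 + 2*p + 1)/(9*p^2 + 6*p + 1)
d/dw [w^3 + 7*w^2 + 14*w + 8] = 3*w^2 + 14*w + 14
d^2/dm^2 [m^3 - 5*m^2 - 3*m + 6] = 6*m - 10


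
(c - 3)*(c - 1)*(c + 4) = c^3 - 13*c + 12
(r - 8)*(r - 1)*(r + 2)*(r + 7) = r^4 - 59*r^2 - 54*r + 112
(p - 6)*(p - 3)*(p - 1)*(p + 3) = p^4 - 7*p^3 - 3*p^2 + 63*p - 54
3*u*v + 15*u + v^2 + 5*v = (3*u + v)*(v + 5)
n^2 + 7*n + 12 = (n + 3)*(n + 4)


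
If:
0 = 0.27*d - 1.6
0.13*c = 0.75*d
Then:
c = 34.19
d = 5.93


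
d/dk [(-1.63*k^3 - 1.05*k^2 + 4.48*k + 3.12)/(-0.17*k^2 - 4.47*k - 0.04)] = (0.2771*k^4 + 14.5722*k^3 + 5.6507*k^2 + 1.1448*k + 13.7672)/(0.0289*k^4 + 1.5198*k^3 + 19.9945*k^2 + 0.3576*k + 0.0016)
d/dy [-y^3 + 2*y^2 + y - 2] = -3*y^2 + 4*y + 1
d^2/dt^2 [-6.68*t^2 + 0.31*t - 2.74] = -13.3600000000000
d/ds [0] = 0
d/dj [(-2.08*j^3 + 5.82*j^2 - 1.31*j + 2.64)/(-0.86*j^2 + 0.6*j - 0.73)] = (1.7888*j^4 - 2.496*j^3 + 6.9206*j^2 - 3.9564*j - 0.6277)/(0.7396*j^4 - 1.032*j^3 + 1.6156*j^2 - 0.876*j + 0.5329)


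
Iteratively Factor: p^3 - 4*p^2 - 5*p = (p)*(p^2 - 4*p - 5) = p*(p - 5)*(p + 1)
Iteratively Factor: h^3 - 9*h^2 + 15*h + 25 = (h - 5)*(h^2 - 4*h - 5) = (h - 5)^2*(h + 1)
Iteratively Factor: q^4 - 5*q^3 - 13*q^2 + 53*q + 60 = (q + 3)*(q^3 - 8*q^2 + 11*q + 20) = (q + 1)*(q + 3)*(q^2 - 9*q + 20) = (q - 5)*(q + 1)*(q + 3)*(q - 4)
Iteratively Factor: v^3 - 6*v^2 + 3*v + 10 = (v - 5)*(v^2 - v - 2) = (v - 5)*(v + 1)*(v - 2)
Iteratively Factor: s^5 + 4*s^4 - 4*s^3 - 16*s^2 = (s)*(s^4 + 4*s^3 - 4*s^2 - 16*s) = s^2*(s^3 + 4*s^2 - 4*s - 16) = s^2*(s + 4)*(s^2 - 4) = s^2*(s - 2)*(s + 4)*(s + 2)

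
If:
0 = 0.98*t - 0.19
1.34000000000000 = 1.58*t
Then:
No Solution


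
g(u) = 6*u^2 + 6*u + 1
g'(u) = 12*u + 6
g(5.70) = 230.14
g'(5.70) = 74.40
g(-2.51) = 23.74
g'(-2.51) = -24.12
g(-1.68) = 7.85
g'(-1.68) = -14.16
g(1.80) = 31.24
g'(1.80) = 27.60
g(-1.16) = 2.11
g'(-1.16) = -7.92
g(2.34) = 47.89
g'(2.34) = 34.08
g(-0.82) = 0.11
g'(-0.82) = -3.84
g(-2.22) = 17.25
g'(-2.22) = -20.64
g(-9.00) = 433.00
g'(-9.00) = -102.00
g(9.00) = 541.00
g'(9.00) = 114.00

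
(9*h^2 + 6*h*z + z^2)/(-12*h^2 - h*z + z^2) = (3*h + z)/(-4*h + z)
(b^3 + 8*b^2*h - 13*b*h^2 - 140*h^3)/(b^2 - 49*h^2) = (b^2 + b*h - 20*h^2)/(b - 7*h)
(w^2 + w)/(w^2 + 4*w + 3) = w/(w + 3)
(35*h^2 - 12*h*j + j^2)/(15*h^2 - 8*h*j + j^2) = (7*h - j)/(3*h - j)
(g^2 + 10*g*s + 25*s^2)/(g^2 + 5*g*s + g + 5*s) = (g + 5*s)/(g + 1)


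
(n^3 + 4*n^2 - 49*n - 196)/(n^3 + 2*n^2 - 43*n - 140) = (n + 7)/(n + 5)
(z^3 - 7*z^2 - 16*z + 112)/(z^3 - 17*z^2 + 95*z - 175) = (z^2 - 16)/(z^2 - 10*z + 25)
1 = 1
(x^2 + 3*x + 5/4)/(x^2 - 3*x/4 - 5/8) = 2*(2*x + 5)/(4*x - 5)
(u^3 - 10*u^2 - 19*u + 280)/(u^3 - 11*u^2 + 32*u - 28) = (u^2 - 3*u - 40)/(u^2 - 4*u + 4)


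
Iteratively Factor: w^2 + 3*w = (w)*(w + 3)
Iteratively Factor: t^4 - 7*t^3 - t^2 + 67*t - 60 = (t + 3)*(t^3 - 10*t^2 + 29*t - 20) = (t - 1)*(t + 3)*(t^2 - 9*t + 20) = (t - 5)*(t - 1)*(t + 3)*(t - 4)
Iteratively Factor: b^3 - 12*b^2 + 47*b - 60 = (b - 4)*(b^2 - 8*b + 15) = (b - 4)*(b - 3)*(b - 5)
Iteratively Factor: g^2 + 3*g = (g + 3)*(g)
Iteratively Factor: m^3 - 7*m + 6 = (m - 2)*(m^2 + 2*m - 3) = (m - 2)*(m - 1)*(m + 3)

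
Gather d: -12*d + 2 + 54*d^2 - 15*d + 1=54*d^2 - 27*d + 3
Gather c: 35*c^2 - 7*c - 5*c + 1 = 35*c^2 - 12*c + 1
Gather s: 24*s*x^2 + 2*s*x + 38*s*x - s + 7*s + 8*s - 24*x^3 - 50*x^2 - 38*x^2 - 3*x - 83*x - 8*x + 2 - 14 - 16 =s*(24*x^2 + 40*x + 14) - 24*x^3 - 88*x^2 - 94*x - 28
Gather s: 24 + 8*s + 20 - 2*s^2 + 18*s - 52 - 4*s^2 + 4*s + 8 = -6*s^2 + 30*s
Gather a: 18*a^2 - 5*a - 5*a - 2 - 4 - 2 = 18*a^2 - 10*a - 8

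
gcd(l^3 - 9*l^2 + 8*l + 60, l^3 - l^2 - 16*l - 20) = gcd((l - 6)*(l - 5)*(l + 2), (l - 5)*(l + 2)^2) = l^2 - 3*l - 10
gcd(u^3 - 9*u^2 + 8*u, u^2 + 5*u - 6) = u - 1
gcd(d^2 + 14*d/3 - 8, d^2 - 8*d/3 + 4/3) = 1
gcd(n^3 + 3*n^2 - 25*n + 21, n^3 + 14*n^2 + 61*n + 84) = n + 7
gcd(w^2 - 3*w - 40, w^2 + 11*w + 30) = w + 5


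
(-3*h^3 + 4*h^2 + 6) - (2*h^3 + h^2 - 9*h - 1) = -5*h^3 + 3*h^2 + 9*h + 7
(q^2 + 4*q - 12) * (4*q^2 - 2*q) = 4*q^4 + 14*q^3 - 56*q^2 + 24*q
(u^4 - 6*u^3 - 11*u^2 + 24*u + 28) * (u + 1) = u^5 - 5*u^4 - 17*u^3 + 13*u^2 + 52*u + 28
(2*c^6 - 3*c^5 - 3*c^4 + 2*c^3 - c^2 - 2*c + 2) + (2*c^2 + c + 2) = 2*c^6 - 3*c^5 - 3*c^4 + 2*c^3 + c^2 - c + 4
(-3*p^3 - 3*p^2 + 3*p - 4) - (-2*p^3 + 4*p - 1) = -p^3 - 3*p^2 - p - 3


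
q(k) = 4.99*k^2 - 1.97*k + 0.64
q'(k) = 9.98*k - 1.97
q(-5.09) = 139.95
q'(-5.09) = -52.77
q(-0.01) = 0.66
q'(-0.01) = -2.07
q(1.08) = 4.33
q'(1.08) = 8.81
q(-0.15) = 1.05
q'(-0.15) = -3.47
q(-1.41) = 13.34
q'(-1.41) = -16.04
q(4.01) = 72.98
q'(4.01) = 38.05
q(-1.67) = 17.85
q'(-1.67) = -18.64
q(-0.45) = 2.54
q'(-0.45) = -6.46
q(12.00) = 695.56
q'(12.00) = 117.79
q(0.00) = 0.64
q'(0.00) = -1.97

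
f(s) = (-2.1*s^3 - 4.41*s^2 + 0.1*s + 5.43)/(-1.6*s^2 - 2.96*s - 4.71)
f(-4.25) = -4.12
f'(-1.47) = -0.15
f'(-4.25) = 1.54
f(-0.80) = -1.07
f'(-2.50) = 1.37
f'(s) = (3.2*s + 2.96)*(-2.1*s^3 - 4.41*s^2 + 0.1*s + 5.43)/(-1.6*s^2 - 2.96*s - 4.71)^2 + (-6.3*s^2 - 8.82*s + 0.1)/(-1.6*s^2 - 2.96*s - 4.71)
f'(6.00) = 1.40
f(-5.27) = -5.66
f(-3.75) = -3.34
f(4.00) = 4.72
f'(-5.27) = 1.48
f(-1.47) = -0.64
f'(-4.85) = 1.51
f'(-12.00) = 1.35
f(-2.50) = -1.43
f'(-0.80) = -0.80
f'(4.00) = 1.46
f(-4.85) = -5.03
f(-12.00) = -15.02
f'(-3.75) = 1.57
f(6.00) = 7.57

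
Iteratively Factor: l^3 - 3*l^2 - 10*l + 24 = (l - 4)*(l^2 + l - 6) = (l - 4)*(l + 3)*(l - 2)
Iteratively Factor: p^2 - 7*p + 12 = (p - 4)*(p - 3)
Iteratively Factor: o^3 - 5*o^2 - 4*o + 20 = (o - 2)*(o^2 - 3*o - 10) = (o - 5)*(o - 2)*(o + 2)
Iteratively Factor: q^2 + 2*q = (q)*(q + 2)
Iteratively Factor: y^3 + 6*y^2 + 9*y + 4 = (y + 4)*(y^2 + 2*y + 1) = (y + 1)*(y + 4)*(y + 1)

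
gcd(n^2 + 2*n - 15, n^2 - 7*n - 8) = 1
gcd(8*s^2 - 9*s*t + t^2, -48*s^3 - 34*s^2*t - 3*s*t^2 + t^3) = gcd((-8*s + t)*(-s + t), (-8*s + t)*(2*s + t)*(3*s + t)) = 8*s - t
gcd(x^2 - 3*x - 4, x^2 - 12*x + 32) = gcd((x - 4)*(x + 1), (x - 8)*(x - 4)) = x - 4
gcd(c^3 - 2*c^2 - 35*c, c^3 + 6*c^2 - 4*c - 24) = 1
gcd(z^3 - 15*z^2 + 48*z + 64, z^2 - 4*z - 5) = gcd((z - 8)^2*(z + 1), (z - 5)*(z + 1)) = z + 1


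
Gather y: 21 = 21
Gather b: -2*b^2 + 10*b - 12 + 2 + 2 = -2*b^2 + 10*b - 8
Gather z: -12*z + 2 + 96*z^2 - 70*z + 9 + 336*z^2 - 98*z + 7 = 432*z^2 - 180*z + 18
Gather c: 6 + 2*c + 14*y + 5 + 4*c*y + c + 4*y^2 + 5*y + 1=c*(4*y + 3) + 4*y^2 + 19*y + 12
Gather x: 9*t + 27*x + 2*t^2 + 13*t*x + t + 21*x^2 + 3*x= 2*t^2 + 10*t + 21*x^2 + x*(13*t + 30)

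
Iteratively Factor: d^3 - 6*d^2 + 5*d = (d)*(d^2 - 6*d + 5) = d*(d - 1)*(d - 5)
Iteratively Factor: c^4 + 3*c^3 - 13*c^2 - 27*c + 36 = (c + 4)*(c^3 - c^2 - 9*c + 9) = (c + 3)*(c + 4)*(c^2 - 4*c + 3) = (c - 1)*(c + 3)*(c + 4)*(c - 3)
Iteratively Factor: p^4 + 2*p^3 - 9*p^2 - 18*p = (p + 2)*(p^3 - 9*p) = (p + 2)*(p + 3)*(p^2 - 3*p) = p*(p + 2)*(p + 3)*(p - 3)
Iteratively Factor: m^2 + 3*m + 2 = (m + 1)*(m + 2)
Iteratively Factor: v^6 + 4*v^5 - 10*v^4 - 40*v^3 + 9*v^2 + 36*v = (v - 1)*(v^5 + 5*v^4 - 5*v^3 - 45*v^2 - 36*v) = (v - 1)*(v + 1)*(v^4 + 4*v^3 - 9*v^2 - 36*v) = (v - 1)*(v + 1)*(v + 3)*(v^3 + v^2 - 12*v) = (v - 3)*(v - 1)*(v + 1)*(v + 3)*(v^2 + 4*v) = (v - 3)*(v - 1)*(v + 1)*(v + 3)*(v + 4)*(v)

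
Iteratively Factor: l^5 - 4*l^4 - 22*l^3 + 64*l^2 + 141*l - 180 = (l + 3)*(l^4 - 7*l^3 - l^2 + 67*l - 60) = (l - 4)*(l + 3)*(l^3 - 3*l^2 - 13*l + 15) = (l - 4)*(l + 3)^2*(l^2 - 6*l + 5) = (l - 4)*(l - 1)*(l + 3)^2*(l - 5)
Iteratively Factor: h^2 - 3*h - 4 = (h + 1)*(h - 4)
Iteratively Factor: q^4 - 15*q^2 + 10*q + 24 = (q - 3)*(q^3 + 3*q^2 - 6*q - 8) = (q - 3)*(q + 4)*(q^2 - q - 2) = (q - 3)*(q + 1)*(q + 4)*(q - 2)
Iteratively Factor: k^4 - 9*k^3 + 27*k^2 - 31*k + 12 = (k - 1)*(k^3 - 8*k^2 + 19*k - 12) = (k - 4)*(k - 1)*(k^2 - 4*k + 3) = (k - 4)*(k - 3)*(k - 1)*(k - 1)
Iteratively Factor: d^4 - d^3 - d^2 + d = (d)*(d^3 - d^2 - d + 1) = d*(d - 1)*(d^2 - 1) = d*(d - 1)^2*(d + 1)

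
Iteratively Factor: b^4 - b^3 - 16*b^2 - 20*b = (b + 2)*(b^3 - 3*b^2 - 10*b) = b*(b + 2)*(b^2 - 3*b - 10) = b*(b + 2)^2*(b - 5)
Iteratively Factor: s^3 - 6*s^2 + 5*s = (s)*(s^2 - 6*s + 5) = s*(s - 1)*(s - 5)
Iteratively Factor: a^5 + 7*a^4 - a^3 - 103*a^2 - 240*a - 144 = (a + 3)*(a^4 + 4*a^3 - 13*a^2 - 64*a - 48) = (a - 4)*(a + 3)*(a^3 + 8*a^2 + 19*a + 12) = (a - 4)*(a + 1)*(a + 3)*(a^2 + 7*a + 12) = (a - 4)*(a + 1)*(a + 3)^2*(a + 4)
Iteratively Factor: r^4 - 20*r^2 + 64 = (r + 2)*(r^3 - 2*r^2 - 16*r + 32) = (r - 2)*(r + 2)*(r^2 - 16) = (r - 4)*(r - 2)*(r + 2)*(r + 4)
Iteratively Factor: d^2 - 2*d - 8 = (d - 4)*(d + 2)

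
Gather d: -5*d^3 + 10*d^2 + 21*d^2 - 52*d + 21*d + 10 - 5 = -5*d^3 + 31*d^2 - 31*d + 5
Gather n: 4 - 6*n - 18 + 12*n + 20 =6*n + 6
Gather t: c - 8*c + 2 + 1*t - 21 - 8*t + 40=-7*c - 7*t + 21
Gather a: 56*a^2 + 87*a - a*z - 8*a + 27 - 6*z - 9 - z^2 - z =56*a^2 + a*(79 - z) - z^2 - 7*z + 18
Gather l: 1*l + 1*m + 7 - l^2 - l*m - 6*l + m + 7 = -l^2 + l*(-m - 5) + 2*m + 14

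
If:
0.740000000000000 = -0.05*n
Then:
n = -14.80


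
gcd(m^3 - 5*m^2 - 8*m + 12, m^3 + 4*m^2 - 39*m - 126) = m - 6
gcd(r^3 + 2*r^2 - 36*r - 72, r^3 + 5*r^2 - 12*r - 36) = r^2 + 8*r + 12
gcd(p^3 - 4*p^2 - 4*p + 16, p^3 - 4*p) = p^2 - 4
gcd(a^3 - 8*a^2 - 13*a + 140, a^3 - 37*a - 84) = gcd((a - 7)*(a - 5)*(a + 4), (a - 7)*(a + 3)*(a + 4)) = a^2 - 3*a - 28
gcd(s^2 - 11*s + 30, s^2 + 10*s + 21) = 1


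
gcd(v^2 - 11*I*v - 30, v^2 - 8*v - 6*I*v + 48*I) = v - 6*I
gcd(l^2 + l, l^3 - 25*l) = l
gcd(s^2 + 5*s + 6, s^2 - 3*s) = 1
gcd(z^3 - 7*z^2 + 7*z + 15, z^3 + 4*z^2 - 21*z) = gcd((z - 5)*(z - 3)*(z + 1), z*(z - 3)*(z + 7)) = z - 3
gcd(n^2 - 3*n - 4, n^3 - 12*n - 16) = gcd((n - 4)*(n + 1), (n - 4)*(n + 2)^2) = n - 4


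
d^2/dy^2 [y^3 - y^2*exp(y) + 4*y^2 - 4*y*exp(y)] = -y^2*exp(y) - 8*y*exp(y) + 6*y - 10*exp(y) + 8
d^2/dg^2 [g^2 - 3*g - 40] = 2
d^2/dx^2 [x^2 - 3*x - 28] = 2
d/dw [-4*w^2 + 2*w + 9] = 2 - 8*w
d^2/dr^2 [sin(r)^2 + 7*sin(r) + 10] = -7*sin(r) + 2*cos(2*r)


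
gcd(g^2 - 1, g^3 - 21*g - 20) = g + 1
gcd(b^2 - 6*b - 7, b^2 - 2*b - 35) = b - 7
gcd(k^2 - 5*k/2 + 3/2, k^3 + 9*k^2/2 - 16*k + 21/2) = k^2 - 5*k/2 + 3/2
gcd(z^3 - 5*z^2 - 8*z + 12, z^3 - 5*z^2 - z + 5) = z - 1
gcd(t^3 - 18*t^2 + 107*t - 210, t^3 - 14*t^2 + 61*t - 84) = t - 7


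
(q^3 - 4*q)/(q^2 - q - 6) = q*(q - 2)/(q - 3)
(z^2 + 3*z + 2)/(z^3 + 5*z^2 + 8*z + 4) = 1/(z + 2)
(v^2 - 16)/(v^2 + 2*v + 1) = (v^2 - 16)/(v^2 + 2*v + 1)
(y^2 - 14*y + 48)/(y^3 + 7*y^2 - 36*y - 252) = (y - 8)/(y^2 + 13*y + 42)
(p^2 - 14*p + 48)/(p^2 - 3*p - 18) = (p - 8)/(p + 3)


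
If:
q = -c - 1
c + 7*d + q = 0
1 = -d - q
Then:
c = 1/7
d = 1/7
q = -8/7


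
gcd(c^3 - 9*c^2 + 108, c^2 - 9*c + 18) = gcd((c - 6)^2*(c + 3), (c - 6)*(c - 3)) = c - 6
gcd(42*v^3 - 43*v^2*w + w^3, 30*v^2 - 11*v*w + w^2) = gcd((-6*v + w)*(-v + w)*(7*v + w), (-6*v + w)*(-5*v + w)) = 6*v - w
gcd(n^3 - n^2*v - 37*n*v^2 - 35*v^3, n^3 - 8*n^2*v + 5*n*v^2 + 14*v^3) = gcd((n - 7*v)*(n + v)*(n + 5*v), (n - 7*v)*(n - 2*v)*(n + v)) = -n^2 + 6*n*v + 7*v^2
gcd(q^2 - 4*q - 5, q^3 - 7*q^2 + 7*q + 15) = q^2 - 4*q - 5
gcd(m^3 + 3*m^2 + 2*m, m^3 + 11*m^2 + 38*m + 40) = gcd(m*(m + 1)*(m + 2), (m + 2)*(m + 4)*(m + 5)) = m + 2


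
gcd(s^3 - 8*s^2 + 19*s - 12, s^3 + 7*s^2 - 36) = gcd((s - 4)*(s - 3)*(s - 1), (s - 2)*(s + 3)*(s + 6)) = 1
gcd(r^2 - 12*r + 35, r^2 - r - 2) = 1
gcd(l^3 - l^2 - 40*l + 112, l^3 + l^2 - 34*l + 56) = l^2 + 3*l - 28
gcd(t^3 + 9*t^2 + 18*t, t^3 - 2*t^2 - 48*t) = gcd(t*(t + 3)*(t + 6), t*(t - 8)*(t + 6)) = t^2 + 6*t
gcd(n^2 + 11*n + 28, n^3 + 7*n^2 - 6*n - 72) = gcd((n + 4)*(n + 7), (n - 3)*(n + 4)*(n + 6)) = n + 4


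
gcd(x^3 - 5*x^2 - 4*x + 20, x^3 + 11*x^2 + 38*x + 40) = x + 2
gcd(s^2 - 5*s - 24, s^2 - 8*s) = s - 8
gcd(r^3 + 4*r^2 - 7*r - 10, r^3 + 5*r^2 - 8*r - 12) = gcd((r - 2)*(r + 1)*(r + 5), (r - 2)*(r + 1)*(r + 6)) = r^2 - r - 2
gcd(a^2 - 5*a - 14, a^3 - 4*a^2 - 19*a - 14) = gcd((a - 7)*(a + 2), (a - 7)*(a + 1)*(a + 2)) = a^2 - 5*a - 14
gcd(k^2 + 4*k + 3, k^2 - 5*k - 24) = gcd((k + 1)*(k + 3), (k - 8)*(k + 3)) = k + 3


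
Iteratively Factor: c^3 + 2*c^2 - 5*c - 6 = (c + 3)*(c^2 - c - 2) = (c - 2)*(c + 3)*(c + 1)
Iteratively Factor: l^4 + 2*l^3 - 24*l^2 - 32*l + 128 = (l - 2)*(l^3 + 4*l^2 - 16*l - 64) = (l - 2)*(l + 4)*(l^2 - 16) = (l - 2)*(l + 4)^2*(l - 4)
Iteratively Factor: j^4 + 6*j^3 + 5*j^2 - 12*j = (j + 4)*(j^3 + 2*j^2 - 3*j) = (j - 1)*(j + 4)*(j^2 + 3*j) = (j - 1)*(j + 3)*(j + 4)*(j)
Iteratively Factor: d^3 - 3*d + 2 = (d - 1)*(d^2 + d - 2) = (d - 1)^2*(d + 2)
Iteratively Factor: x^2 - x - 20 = (x + 4)*(x - 5)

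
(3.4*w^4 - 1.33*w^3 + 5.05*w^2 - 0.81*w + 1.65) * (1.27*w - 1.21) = 4.318*w^5 - 5.8031*w^4 + 8.0228*w^3 - 7.1392*w^2 + 3.0756*w - 1.9965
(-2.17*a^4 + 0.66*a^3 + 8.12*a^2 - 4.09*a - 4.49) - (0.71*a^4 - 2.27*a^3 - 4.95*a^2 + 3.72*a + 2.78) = -2.88*a^4 + 2.93*a^3 + 13.07*a^2 - 7.81*a - 7.27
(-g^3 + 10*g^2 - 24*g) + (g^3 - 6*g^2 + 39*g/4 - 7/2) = 4*g^2 - 57*g/4 - 7/2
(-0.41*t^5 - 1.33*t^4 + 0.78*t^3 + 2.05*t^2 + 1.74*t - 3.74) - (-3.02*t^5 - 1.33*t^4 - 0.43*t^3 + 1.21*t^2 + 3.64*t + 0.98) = 2.61*t^5 + 1.21*t^3 + 0.84*t^2 - 1.9*t - 4.72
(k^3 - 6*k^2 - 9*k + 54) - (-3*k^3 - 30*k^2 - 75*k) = 4*k^3 + 24*k^2 + 66*k + 54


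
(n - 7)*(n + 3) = n^2 - 4*n - 21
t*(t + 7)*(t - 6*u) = t^3 - 6*t^2*u + 7*t^2 - 42*t*u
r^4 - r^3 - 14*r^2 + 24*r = r*(r - 3)*(r - 2)*(r + 4)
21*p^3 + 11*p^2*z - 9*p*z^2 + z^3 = (-7*p + z)*(-3*p + z)*(p + z)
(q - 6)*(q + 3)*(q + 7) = q^3 + 4*q^2 - 39*q - 126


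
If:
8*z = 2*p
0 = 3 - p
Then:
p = 3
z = 3/4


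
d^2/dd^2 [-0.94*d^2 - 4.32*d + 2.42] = -1.88000000000000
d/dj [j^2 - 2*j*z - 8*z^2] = 2*j - 2*z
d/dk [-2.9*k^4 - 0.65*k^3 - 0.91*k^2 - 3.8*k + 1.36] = -11.6*k^3 - 1.95*k^2 - 1.82*k - 3.8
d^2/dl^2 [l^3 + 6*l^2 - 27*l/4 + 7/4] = 6*l + 12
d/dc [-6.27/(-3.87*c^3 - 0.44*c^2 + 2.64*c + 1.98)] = (-72.7947*c^2 - 5.5176*c + 16.5528)/(3.87*c^3 + 0.44*c^2 - 2.64*c - 1.98)^2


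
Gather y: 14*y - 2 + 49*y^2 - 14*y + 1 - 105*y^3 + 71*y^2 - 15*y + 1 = -105*y^3 + 120*y^2 - 15*y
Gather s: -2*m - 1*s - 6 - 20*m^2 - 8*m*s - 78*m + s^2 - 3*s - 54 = -20*m^2 - 80*m + s^2 + s*(-8*m - 4) - 60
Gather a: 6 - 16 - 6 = -16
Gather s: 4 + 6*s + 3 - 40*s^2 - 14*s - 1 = -40*s^2 - 8*s + 6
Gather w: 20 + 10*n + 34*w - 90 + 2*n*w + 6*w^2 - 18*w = 10*n + 6*w^2 + w*(2*n + 16) - 70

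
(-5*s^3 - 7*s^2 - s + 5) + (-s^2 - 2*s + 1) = -5*s^3 - 8*s^2 - 3*s + 6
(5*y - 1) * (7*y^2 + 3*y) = 35*y^3 + 8*y^2 - 3*y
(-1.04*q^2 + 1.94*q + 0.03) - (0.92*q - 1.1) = -1.04*q^2 + 1.02*q + 1.13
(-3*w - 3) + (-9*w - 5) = -12*w - 8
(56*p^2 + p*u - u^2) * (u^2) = 56*p^2*u^2 + p*u^3 - u^4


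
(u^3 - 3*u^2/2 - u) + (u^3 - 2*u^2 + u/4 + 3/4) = 2*u^3 - 7*u^2/2 - 3*u/4 + 3/4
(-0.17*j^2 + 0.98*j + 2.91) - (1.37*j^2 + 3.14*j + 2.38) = -1.54*j^2 - 2.16*j + 0.53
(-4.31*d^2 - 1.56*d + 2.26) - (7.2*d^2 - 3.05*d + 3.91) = -11.51*d^2 + 1.49*d - 1.65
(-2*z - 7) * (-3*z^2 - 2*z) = 6*z^3 + 25*z^2 + 14*z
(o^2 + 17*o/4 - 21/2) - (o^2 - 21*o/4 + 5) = 19*o/2 - 31/2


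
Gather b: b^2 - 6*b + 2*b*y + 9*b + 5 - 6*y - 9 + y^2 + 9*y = b^2 + b*(2*y + 3) + y^2 + 3*y - 4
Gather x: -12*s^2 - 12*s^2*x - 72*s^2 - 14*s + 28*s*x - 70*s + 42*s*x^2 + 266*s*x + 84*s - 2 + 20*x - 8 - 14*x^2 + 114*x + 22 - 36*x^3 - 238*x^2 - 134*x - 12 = -84*s^2 - 36*x^3 + x^2*(42*s - 252) + x*(-12*s^2 + 294*s)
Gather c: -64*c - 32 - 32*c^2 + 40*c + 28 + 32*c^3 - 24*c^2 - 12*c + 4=32*c^3 - 56*c^2 - 36*c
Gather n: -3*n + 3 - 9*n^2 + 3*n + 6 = 9 - 9*n^2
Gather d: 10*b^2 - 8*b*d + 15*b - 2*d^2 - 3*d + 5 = 10*b^2 + 15*b - 2*d^2 + d*(-8*b - 3) + 5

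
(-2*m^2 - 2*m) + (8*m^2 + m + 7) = 6*m^2 - m + 7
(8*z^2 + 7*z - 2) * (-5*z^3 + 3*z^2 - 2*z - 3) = -40*z^5 - 11*z^4 + 15*z^3 - 44*z^2 - 17*z + 6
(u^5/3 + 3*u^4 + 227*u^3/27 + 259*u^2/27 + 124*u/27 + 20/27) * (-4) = -4*u^5/3 - 12*u^4 - 908*u^3/27 - 1036*u^2/27 - 496*u/27 - 80/27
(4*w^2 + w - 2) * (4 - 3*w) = -12*w^3 + 13*w^2 + 10*w - 8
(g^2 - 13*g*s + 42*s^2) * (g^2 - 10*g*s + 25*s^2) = g^4 - 23*g^3*s + 197*g^2*s^2 - 745*g*s^3 + 1050*s^4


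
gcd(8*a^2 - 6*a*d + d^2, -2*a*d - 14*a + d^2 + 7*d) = 2*a - d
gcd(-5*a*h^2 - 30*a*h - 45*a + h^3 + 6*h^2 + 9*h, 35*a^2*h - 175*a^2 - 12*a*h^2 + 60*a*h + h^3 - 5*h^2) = 5*a - h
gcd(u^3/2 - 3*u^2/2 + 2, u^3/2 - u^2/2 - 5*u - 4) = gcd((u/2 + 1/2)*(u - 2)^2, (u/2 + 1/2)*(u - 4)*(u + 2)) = u + 1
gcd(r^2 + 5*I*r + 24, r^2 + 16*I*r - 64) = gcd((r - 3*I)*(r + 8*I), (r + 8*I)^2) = r + 8*I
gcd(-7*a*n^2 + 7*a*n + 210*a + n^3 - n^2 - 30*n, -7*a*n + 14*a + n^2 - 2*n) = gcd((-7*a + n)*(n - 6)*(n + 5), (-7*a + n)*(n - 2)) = 7*a - n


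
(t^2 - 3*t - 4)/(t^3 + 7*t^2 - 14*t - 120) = (t + 1)/(t^2 + 11*t + 30)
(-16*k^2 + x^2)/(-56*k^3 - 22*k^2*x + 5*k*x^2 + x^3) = (4*k + x)/(14*k^2 + 9*k*x + x^2)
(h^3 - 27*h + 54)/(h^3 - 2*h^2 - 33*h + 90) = (h - 3)/(h - 5)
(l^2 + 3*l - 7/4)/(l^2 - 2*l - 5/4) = (-4*l^2 - 12*l + 7)/(-4*l^2 + 8*l + 5)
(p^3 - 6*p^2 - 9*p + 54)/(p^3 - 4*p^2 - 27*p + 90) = (p + 3)/(p + 5)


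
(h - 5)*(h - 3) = h^2 - 8*h + 15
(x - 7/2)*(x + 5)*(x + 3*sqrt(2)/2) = x^3 + 3*x^2/2 + 3*sqrt(2)*x^2/2 - 35*x/2 + 9*sqrt(2)*x/4 - 105*sqrt(2)/4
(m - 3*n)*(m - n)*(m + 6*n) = m^3 + 2*m^2*n - 21*m*n^2 + 18*n^3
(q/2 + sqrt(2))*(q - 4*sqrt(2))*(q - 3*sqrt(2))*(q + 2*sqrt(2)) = q^4/2 - 3*sqrt(2)*q^3/2 - 12*q^2 + 20*sqrt(2)*q + 96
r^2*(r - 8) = r^3 - 8*r^2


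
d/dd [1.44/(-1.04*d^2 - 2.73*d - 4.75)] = (2.9952*d + 3.9312)/(1.04*d^2 + 2.73*d + 4.75)^2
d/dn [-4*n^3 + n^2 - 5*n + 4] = -12*n^2 + 2*n - 5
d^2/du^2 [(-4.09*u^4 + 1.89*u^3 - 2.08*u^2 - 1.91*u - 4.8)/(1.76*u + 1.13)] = (-76.015104*u^4 - 118.438144*u^3 - 40.11726*u^2 + 14.480046*u - 27.451648)/(5.451776*u^3 + 10.500864*u^2 + 6.742032*u + 1.442897)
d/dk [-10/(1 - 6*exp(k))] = -60*exp(k)/(6*exp(k) - 1)^2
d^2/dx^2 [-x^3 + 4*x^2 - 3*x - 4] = 8 - 6*x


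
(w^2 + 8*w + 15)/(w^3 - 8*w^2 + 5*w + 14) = (w^2 + 8*w + 15)/(w^3 - 8*w^2 + 5*w + 14)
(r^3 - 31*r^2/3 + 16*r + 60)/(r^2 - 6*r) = r - 13/3 - 10/r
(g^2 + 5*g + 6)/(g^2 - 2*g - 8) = (g + 3)/(g - 4)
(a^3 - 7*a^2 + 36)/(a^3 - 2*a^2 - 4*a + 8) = (a^2 - 9*a + 18)/(a^2 - 4*a + 4)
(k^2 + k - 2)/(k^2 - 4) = (k - 1)/(k - 2)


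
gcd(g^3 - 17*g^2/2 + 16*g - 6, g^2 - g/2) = g - 1/2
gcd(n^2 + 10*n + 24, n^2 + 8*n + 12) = n + 6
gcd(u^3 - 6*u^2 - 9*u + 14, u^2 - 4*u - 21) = u - 7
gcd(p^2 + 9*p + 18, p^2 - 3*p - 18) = p + 3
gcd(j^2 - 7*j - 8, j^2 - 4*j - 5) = j + 1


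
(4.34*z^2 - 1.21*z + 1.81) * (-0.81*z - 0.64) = -3.5154*z^3 - 1.7975*z^2 - 0.6917*z - 1.1584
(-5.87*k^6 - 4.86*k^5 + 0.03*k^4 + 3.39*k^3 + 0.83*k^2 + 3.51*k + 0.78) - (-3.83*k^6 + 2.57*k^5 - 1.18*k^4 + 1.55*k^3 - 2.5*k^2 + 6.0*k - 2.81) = -2.04*k^6 - 7.43*k^5 + 1.21*k^4 + 1.84*k^3 + 3.33*k^2 - 2.49*k + 3.59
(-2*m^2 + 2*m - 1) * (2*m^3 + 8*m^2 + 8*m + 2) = -4*m^5 - 12*m^4 - 2*m^3 + 4*m^2 - 4*m - 2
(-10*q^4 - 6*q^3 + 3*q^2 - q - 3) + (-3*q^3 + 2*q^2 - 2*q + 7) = -10*q^4 - 9*q^3 + 5*q^2 - 3*q + 4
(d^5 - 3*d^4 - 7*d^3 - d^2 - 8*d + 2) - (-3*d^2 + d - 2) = d^5 - 3*d^4 - 7*d^3 + 2*d^2 - 9*d + 4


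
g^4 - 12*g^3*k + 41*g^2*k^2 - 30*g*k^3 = g*(g - 6*k)*(g - 5*k)*(g - k)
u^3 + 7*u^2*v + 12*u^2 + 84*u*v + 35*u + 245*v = (u + 5)*(u + 7)*(u + 7*v)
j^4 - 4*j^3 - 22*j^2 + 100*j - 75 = (j - 5)*(j - 3)*(j - 1)*(j + 5)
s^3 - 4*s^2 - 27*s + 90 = (s - 6)*(s - 3)*(s + 5)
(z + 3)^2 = z^2 + 6*z + 9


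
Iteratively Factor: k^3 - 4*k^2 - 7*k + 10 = (k - 5)*(k^2 + k - 2) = (k - 5)*(k - 1)*(k + 2)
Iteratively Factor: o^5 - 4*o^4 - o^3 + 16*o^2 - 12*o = (o - 3)*(o^4 - o^3 - 4*o^2 + 4*o) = o*(o - 3)*(o^3 - o^2 - 4*o + 4) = o*(o - 3)*(o - 2)*(o^2 + o - 2) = o*(o - 3)*(o - 2)*(o + 2)*(o - 1)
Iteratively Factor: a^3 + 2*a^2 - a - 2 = (a + 1)*(a^2 + a - 2) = (a + 1)*(a + 2)*(a - 1)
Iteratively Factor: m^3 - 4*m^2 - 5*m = (m + 1)*(m^2 - 5*m) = (m - 5)*(m + 1)*(m)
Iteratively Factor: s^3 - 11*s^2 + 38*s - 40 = (s - 2)*(s^2 - 9*s + 20) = (s - 4)*(s - 2)*(s - 5)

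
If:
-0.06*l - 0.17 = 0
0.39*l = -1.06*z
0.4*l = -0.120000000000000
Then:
No Solution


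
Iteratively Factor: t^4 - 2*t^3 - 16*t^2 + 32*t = (t + 4)*(t^3 - 6*t^2 + 8*t) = (t - 2)*(t + 4)*(t^2 - 4*t) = (t - 4)*(t - 2)*(t + 4)*(t)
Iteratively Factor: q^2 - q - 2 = (q - 2)*(q + 1)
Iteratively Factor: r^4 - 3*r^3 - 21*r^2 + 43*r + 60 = (r + 1)*(r^3 - 4*r^2 - 17*r + 60) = (r - 3)*(r + 1)*(r^2 - r - 20) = (r - 5)*(r - 3)*(r + 1)*(r + 4)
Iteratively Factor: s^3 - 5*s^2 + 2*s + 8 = (s + 1)*(s^2 - 6*s + 8) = (s - 4)*(s + 1)*(s - 2)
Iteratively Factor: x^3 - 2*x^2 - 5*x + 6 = (x + 2)*(x^2 - 4*x + 3) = (x - 1)*(x + 2)*(x - 3)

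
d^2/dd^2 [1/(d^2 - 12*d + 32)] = 2*(-d^2 + 12*d + 4*(d - 6)^2 - 32)/(d^2 - 12*d + 32)^3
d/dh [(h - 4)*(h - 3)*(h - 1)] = 3*h^2 - 16*h + 19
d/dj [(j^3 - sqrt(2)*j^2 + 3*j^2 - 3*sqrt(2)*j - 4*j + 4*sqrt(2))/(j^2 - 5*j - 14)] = (j^4 - 10*j^3 - 53*j^2 + 8*sqrt(2)*j^2 - 84*j + 20*sqrt(2)*j + 56 + 62*sqrt(2))/(j^4 - 10*j^3 - 3*j^2 + 140*j + 196)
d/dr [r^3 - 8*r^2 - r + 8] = 3*r^2 - 16*r - 1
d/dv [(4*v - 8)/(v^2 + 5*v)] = 4*(-v^2 + 4*v + 10)/(v^2*(v^2 + 10*v + 25))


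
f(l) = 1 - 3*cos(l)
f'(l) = 3*sin(l)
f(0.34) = -1.83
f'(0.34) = 1.00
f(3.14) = 4.00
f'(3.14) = 0.00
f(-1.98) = 2.19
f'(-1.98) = -2.75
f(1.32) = 0.26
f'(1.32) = 2.91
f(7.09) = -1.08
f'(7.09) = 2.17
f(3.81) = 3.35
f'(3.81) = -1.86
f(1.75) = 1.53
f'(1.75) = 2.95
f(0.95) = -0.75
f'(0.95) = 2.44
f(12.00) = -1.53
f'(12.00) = -1.61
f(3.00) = 3.97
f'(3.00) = 0.42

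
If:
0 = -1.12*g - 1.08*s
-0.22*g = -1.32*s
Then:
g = 0.00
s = 0.00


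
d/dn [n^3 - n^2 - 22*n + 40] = 3*n^2 - 2*n - 22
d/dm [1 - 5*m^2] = -10*m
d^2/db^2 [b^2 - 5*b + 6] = 2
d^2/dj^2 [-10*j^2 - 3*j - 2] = -20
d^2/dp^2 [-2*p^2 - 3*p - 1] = -4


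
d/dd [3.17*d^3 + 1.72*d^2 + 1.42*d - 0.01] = 9.51*d^2 + 3.44*d + 1.42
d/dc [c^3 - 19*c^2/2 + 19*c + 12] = 3*c^2 - 19*c + 19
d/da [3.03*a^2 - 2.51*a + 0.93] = 6.06*a - 2.51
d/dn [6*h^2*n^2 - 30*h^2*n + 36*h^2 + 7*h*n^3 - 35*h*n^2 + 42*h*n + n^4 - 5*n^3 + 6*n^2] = 12*h^2*n - 30*h^2 + 21*h*n^2 - 70*h*n + 42*h + 4*n^3 - 15*n^2 + 12*n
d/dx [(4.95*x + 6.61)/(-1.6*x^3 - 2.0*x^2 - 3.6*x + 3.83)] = (15.84*x^3 + 41.628*x^2 + 26.44*x + 42.7545)/(2.56*x^6 + 6.4*x^5 + 15.52*x^4 + 2.144*x^3 - 2.36*x^2 - 27.576*x + 14.6689)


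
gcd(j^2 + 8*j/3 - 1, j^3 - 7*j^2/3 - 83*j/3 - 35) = j + 3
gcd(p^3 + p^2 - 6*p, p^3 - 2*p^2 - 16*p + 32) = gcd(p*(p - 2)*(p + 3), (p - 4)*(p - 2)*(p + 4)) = p - 2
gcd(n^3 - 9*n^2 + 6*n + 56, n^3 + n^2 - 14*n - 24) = n^2 - 2*n - 8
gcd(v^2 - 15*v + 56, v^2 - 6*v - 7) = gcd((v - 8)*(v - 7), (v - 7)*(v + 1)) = v - 7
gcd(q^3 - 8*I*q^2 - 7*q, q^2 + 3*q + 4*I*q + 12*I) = 1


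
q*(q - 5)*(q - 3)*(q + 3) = q^4 - 5*q^3 - 9*q^2 + 45*q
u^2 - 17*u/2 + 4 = (u - 8)*(u - 1/2)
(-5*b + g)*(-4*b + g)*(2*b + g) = 40*b^3 + 2*b^2*g - 7*b*g^2 + g^3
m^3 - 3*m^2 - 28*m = m*(m - 7)*(m + 4)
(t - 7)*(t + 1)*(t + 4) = t^3 - 2*t^2 - 31*t - 28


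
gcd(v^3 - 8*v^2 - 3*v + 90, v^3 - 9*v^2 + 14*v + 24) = v - 6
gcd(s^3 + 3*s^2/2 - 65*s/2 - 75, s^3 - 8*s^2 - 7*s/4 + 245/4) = s + 5/2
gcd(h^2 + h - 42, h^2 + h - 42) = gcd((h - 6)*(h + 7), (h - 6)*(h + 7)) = h^2 + h - 42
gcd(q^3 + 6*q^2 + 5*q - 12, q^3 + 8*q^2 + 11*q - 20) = q^2 + 3*q - 4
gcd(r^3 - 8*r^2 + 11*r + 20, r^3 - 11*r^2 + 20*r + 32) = r^2 - 3*r - 4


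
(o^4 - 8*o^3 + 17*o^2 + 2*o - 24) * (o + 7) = o^5 - o^4 - 39*o^3 + 121*o^2 - 10*o - 168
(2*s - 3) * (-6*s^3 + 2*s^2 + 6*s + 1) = -12*s^4 + 22*s^3 + 6*s^2 - 16*s - 3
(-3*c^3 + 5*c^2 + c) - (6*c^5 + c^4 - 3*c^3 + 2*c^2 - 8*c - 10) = -6*c^5 - c^4 + 3*c^2 + 9*c + 10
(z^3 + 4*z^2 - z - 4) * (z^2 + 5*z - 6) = z^5 + 9*z^4 + 13*z^3 - 33*z^2 - 14*z + 24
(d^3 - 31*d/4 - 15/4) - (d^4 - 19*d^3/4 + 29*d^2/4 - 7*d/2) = -d^4 + 23*d^3/4 - 29*d^2/4 - 17*d/4 - 15/4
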